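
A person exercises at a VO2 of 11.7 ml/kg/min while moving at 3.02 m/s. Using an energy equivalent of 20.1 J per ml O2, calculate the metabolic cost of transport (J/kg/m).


Power per kg = VO2 * 20.1 / 60
Power per kg = 11.7 * 20.1 / 60 = 3.9195 W/kg
Cost = power_per_kg / speed
Cost = 3.9195 / 3.02
Cost = 1.2978


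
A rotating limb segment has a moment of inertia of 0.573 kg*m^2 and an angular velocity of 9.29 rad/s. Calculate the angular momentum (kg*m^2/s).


L = I * omega
L = 0.573 * 9.29
L = 5.3232


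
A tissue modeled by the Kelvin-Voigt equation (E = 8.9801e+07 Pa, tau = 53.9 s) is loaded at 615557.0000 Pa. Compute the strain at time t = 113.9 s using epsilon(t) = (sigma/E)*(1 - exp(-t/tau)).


epsilon(t) = (sigma/E) * (1 - exp(-t/tau))
sigma/E = 615557.0000 / 8.9801e+07 = 0.0069
exp(-t/tau) = exp(-113.9 / 53.9) = 0.1209
epsilon = 0.0069 * (1 - 0.1209)
epsilon = 0.0060


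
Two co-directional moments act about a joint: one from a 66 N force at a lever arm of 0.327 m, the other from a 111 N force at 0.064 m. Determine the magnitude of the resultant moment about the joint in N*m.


M = F1 * d1 + F2 * d2
M = 66 * 0.327 + 111 * 0.064
M = 21.5820 + 7.1040
M = 28.6860


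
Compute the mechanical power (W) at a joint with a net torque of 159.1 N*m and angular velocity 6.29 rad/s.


P = M * omega
P = 159.1 * 6.29
P = 1000.7390


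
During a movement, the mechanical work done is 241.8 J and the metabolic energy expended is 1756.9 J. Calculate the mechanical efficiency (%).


eta = (W_mech / E_meta) * 100
eta = (241.8 / 1756.9) * 100
ratio = 0.1376
eta = 13.7629


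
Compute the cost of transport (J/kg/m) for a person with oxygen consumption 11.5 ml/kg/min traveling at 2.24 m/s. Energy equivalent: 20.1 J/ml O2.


Power per kg = VO2 * 20.1 / 60
Power per kg = 11.5 * 20.1 / 60 = 3.8525 W/kg
Cost = power_per_kg / speed
Cost = 3.8525 / 2.24
Cost = 1.7199


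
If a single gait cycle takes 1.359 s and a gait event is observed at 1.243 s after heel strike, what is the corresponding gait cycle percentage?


pct = (event_time / cycle_time) * 100
pct = (1.243 / 1.359) * 100
ratio = 0.9146
pct = 91.4643


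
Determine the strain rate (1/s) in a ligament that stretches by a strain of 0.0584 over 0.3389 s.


strain_rate = delta_strain / delta_t
strain_rate = 0.0584 / 0.3389
strain_rate = 0.1723


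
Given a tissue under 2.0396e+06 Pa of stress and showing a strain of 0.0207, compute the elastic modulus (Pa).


E = stress / strain
E = 2.0396e+06 / 0.0207
E = 9.8531e+07


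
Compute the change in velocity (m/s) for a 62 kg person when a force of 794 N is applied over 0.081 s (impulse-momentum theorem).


J = F * dt = 794 * 0.081 = 64.3140 N*s
delta_v = J / m
delta_v = 64.3140 / 62
delta_v = 1.0373


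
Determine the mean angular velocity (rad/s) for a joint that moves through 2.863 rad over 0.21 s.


omega = delta_theta / delta_t
omega = 2.863 / 0.21
omega = 13.6333


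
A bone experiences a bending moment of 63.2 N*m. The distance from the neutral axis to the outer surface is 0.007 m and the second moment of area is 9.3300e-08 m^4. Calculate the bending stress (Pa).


sigma = M * c / I
sigma = 63.2 * 0.007 / 9.3300e-08
M * c = 0.4424
sigma = 4.7417e+06


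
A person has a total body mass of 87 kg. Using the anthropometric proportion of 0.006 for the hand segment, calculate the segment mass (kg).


m_segment = body_mass * fraction
m_segment = 87 * 0.006
m_segment = 0.5220


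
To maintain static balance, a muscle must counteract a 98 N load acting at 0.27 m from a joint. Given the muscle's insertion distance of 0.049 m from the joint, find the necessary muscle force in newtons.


F_muscle = W * d_load / d_muscle
F_muscle = 98 * 0.27 / 0.049
Numerator = 26.4600
F_muscle = 540.0000


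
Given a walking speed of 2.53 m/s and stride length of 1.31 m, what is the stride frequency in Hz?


f = v / stride_length
f = 2.53 / 1.31
f = 1.9313


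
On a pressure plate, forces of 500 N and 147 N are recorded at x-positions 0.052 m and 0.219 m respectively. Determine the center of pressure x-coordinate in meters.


COP_x = (F1*x1 + F2*x2) / (F1 + F2)
COP_x = (500*0.052 + 147*0.219) / (500 + 147)
Numerator = 58.1930
Denominator = 647
COP_x = 0.0899


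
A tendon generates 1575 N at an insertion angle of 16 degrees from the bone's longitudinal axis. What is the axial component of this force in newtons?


F_eff = F_tendon * cos(theta)
theta = 16 deg = 0.2793 rad
cos(theta) = 0.9613
F_eff = 1575 * 0.9613
F_eff = 1513.9872


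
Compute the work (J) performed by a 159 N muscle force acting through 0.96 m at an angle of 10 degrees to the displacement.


W = F * d * cos(theta)
theta = 10 deg = 0.1745 rad
cos(theta) = 0.9848
W = 159 * 0.96 * 0.9848
W = 150.3211


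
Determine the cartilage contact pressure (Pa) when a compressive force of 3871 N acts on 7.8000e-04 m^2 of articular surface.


P = F / A
P = 3871 / 7.8000e-04
P = 4.9628e+06


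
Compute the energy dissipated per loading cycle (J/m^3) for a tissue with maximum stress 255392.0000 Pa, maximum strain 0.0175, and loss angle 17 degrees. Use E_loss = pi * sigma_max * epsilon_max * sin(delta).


E_loss = pi * sigma_max * epsilon_max * sin(delta)
delta = 17 deg = 0.2967 rad
sin(delta) = 0.2924
E_loss = pi * 255392.0000 * 0.0175 * 0.2924
E_loss = 4105.1644


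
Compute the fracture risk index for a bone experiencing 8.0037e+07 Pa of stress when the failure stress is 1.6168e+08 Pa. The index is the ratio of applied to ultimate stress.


FRI = applied / ultimate
FRI = 8.0037e+07 / 1.6168e+08
FRI = 0.4950


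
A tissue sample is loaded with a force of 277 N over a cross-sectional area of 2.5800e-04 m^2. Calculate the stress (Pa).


stress = F / A
stress = 277 / 2.5800e-04
stress = 1.0736e+06


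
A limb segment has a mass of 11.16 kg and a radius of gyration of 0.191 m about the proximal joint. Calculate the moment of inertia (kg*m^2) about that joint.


I = m * k^2
I = 11.16 * 0.191^2
k^2 = 0.0365
I = 0.4071


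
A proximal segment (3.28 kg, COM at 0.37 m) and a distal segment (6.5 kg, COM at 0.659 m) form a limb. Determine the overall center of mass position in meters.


COM = (m1*x1 + m2*x2) / (m1 + m2)
COM = (3.28*0.37 + 6.5*0.659) / (3.28 + 6.5)
Numerator = 5.4971
Denominator = 9.7800
COM = 0.5621


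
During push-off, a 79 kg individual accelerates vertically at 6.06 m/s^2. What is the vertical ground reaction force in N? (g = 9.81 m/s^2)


GRF = m * (g + a)
GRF = 79 * (9.81 + 6.06)
GRF = 79 * 15.8700
GRF = 1253.7300


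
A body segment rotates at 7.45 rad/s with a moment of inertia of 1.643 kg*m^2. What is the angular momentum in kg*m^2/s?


L = I * omega
L = 1.643 * 7.45
L = 12.2404


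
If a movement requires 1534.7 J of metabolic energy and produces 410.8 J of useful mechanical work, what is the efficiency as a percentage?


eta = (W_mech / E_meta) * 100
eta = (410.8 / 1534.7) * 100
ratio = 0.2677
eta = 26.7674


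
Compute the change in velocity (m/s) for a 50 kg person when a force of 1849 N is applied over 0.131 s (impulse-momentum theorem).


J = F * dt = 1849 * 0.131 = 242.2190 N*s
delta_v = J / m
delta_v = 242.2190 / 50
delta_v = 4.8444


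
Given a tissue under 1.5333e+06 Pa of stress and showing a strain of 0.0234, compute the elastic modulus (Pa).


E = stress / strain
E = 1.5333e+06 / 0.0234
E = 6.5526e+07


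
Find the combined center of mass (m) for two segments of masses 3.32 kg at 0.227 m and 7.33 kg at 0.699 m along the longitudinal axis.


COM = (m1*x1 + m2*x2) / (m1 + m2)
COM = (3.32*0.227 + 7.33*0.699) / (3.32 + 7.33)
Numerator = 5.8773
Denominator = 10.6500
COM = 0.5519


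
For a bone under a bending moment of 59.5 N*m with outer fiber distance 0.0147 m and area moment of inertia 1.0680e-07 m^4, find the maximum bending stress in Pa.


sigma = M * c / I
sigma = 59.5 * 0.0147 / 1.0680e-07
M * c = 0.8746
sigma = 8.1896e+06


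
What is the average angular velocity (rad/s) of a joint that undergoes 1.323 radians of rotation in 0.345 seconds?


omega = delta_theta / delta_t
omega = 1.323 / 0.345
omega = 3.8348


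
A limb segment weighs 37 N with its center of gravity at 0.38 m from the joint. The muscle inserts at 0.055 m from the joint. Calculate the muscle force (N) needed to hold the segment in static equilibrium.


F_muscle = W * d_load / d_muscle
F_muscle = 37 * 0.38 / 0.055
Numerator = 14.0600
F_muscle = 255.6364


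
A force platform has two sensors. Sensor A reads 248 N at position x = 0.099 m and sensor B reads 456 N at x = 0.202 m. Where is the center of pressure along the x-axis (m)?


COP_x = (F1*x1 + F2*x2) / (F1 + F2)
COP_x = (248*0.099 + 456*0.202) / (248 + 456)
Numerator = 116.6640
Denominator = 704
COP_x = 0.1657


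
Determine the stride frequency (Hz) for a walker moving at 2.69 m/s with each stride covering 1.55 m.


f = v / stride_length
f = 2.69 / 1.55
f = 1.7355


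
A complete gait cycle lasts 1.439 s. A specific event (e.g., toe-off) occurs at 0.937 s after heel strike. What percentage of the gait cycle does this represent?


pct = (event_time / cycle_time) * 100
pct = (0.937 / 1.439) * 100
ratio = 0.6511
pct = 65.1147


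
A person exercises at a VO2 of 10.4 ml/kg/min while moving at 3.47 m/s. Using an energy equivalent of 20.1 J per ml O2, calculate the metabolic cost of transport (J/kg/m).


Power per kg = VO2 * 20.1 / 60
Power per kg = 10.4 * 20.1 / 60 = 3.4840 W/kg
Cost = power_per_kg / speed
Cost = 3.4840 / 3.47
Cost = 1.0040


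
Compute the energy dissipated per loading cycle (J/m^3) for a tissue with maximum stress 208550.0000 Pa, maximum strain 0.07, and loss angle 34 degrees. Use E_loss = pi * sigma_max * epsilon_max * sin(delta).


E_loss = pi * sigma_max * epsilon_max * sin(delta)
delta = 34 deg = 0.5934 rad
sin(delta) = 0.5592
E_loss = pi * 208550.0000 * 0.07 * 0.5592
E_loss = 25646.0071


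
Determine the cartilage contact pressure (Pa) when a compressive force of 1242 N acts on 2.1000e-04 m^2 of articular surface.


P = F / A
P = 1242 / 2.1000e-04
P = 5.9143e+06


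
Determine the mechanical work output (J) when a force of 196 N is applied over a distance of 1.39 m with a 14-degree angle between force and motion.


W = F * d * cos(theta)
theta = 14 deg = 0.2443 rad
cos(theta) = 0.9703
W = 196 * 1.39 * 0.9703
W = 264.3474


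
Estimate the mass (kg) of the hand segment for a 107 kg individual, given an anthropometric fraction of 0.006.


m_segment = body_mass * fraction
m_segment = 107 * 0.006
m_segment = 0.6420


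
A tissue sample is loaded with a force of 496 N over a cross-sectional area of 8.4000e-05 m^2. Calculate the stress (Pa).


stress = F / A
stress = 496 / 8.4000e-05
stress = 5.9048e+06


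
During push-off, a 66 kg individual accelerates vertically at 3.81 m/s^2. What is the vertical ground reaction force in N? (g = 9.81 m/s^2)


GRF = m * (g + a)
GRF = 66 * (9.81 + 3.81)
GRF = 66 * 13.6200
GRF = 898.9200


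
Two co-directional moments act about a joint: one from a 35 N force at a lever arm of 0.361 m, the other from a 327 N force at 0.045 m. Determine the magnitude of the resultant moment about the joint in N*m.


M = F1 * d1 + F2 * d2
M = 35 * 0.361 + 327 * 0.045
M = 12.6350 + 14.7150
M = 27.3500


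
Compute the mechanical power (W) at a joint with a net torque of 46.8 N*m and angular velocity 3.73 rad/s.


P = M * omega
P = 46.8 * 3.73
P = 174.5640


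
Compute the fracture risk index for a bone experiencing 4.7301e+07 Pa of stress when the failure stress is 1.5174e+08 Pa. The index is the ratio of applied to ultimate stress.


FRI = applied / ultimate
FRI = 4.7301e+07 / 1.5174e+08
FRI = 0.3117


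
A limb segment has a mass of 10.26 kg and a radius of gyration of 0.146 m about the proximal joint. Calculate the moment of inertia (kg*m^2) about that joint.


I = m * k^2
I = 10.26 * 0.146^2
k^2 = 0.0213
I = 0.2187


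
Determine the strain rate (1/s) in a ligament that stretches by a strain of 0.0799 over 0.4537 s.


strain_rate = delta_strain / delta_t
strain_rate = 0.0799 / 0.4537
strain_rate = 0.1761


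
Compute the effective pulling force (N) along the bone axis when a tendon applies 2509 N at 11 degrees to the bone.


F_eff = F_tendon * cos(theta)
theta = 11 deg = 0.1920 rad
cos(theta) = 0.9816
F_eff = 2509 * 0.9816
F_eff = 2462.9026


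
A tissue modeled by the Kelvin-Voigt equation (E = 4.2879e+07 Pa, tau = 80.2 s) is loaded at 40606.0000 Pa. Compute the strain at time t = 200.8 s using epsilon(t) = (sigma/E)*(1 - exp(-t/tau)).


epsilon(t) = (sigma/E) * (1 - exp(-t/tau))
sigma/E = 40606.0000 / 4.2879e+07 = 9.4699e-04
exp(-t/tau) = exp(-200.8 / 80.2) = 0.0818
epsilon = 9.4699e-04 * (1 - 0.0818)
epsilon = 8.6955e-04


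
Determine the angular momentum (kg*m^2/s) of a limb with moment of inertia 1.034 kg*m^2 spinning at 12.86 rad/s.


L = I * omega
L = 1.034 * 12.86
L = 13.2972


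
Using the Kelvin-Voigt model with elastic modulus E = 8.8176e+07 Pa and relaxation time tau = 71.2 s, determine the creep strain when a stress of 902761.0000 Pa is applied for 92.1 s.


epsilon(t) = (sigma/E) * (1 - exp(-t/tau))
sigma/E = 902761.0000 / 8.8176e+07 = 0.0102
exp(-t/tau) = exp(-92.1 / 71.2) = 0.2743
epsilon = 0.0102 * (1 - 0.2743)
epsilon = 0.0074


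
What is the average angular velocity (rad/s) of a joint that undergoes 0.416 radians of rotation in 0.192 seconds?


omega = delta_theta / delta_t
omega = 0.416 / 0.192
omega = 2.1667


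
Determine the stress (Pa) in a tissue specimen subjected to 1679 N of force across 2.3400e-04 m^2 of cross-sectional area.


stress = F / A
stress = 1679 / 2.3400e-04
stress = 7.1752e+06


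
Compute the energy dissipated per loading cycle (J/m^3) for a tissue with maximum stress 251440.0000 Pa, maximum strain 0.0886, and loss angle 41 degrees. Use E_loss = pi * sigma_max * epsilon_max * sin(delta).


E_loss = pi * sigma_max * epsilon_max * sin(delta)
delta = 41 deg = 0.7156 rad
sin(delta) = 0.6561
E_loss = pi * 251440.0000 * 0.0886 * 0.6561
E_loss = 45915.6651


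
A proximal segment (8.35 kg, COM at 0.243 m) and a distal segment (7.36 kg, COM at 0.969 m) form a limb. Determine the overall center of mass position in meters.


COM = (m1*x1 + m2*x2) / (m1 + m2)
COM = (8.35*0.243 + 7.36*0.969) / (8.35 + 7.36)
Numerator = 9.1609
Denominator = 15.7100
COM = 0.5831


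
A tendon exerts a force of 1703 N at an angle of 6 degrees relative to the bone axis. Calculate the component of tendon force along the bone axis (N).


F_eff = F_tendon * cos(theta)
theta = 6 deg = 0.1047 rad
cos(theta) = 0.9945
F_eff = 1703 * 0.9945
F_eff = 1693.6708


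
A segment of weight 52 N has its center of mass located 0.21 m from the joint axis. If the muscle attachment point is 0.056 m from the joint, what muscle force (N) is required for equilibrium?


F_muscle = W * d_load / d_muscle
F_muscle = 52 * 0.21 / 0.056
Numerator = 10.9200
F_muscle = 195.0000


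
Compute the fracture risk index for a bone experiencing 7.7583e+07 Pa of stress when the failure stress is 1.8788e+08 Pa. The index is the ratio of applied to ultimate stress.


FRI = applied / ultimate
FRI = 7.7583e+07 / 1.8788e+08
FRI = 0.4129


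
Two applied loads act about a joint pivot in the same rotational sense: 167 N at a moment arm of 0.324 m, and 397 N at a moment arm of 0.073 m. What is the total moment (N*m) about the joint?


M = F1 * d1 + F2 * d2
M = 167 * 0.324 + 397 * 0.073
M = 54.1080 + 28.9810
M = 83.0890


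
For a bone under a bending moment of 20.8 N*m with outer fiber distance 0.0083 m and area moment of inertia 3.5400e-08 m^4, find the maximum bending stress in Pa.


sigma = M * c / I
sigma = 20.8 * 0.0083 / 3.5400e-08
M * c = 0.1726
sigma = 4.8768e+06


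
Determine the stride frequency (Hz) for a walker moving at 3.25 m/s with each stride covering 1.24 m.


f = v / stride_length
f = 3.25 / 1.24
f = 2.6210


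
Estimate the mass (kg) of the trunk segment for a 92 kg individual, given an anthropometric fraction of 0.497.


m_segment = body_mass * fraction
m_segment = 92 * 0.497
m_segment = 45.7240


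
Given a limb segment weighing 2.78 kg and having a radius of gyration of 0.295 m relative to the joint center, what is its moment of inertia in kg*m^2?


I = m * k^2
I = 2.78 * 0.295^2
k^2 = 0.0870
I = 0.2419


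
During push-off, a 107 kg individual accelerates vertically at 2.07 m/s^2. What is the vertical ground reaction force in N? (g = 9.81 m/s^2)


GRF = m * (g + a)
GRF = 107 * (9.81 + 2.07)
GRF = 107 * 11.8800
GRF = 1271.1600


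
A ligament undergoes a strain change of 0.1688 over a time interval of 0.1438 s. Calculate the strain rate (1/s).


strain_rate = delta_strain / delta_t
strain_rate = 0.1688 / 0.1438
strain_rate = 1.1739


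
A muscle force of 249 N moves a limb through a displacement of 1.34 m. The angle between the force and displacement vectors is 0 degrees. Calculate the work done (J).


W = F * d * cos(theta)
theta = 0 deg = 0.0000 rad
cos(theta) = 1.0000
W = 249 * 1.34 * 1.0000
W = 333.6600


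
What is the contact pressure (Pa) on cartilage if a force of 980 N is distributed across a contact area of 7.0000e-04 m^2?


P = F / A
P = 980 / 7.0000e-04
P = 1.4000e+06


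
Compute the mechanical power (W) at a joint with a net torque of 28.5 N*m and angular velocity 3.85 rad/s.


P = M * omega
P = 28.5 * 3.85
P = 109.7250


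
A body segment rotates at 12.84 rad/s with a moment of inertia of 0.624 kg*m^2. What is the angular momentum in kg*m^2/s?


L = I * omega
L = 0.624 * 12.84
L = 8.0122


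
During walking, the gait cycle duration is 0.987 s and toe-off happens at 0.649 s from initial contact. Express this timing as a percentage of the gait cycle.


pct = (event_time / cycle_time) * 100
pct = (0.649 / 0.987) * 100
ratio = 0.6575
pct = 65.7548


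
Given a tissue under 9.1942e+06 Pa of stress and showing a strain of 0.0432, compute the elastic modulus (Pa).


E = stress / strain
E = 9.1942e+06 / 0.0432
E = 2.1283e+08


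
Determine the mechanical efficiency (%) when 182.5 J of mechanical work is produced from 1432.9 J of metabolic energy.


eta = (W_mech / E_meta) * 100
eta = (182.5 / 1432.9) * 100
ratio = 0.1274
eta = 12.7364


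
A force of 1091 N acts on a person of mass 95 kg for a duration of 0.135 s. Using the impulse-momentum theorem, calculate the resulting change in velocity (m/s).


J = F * dt = 1091 * 0.135 = 147.2850 N*s
delta_v = J / m
delta_v = 147.2850 / 95
delta_v = 1.5504


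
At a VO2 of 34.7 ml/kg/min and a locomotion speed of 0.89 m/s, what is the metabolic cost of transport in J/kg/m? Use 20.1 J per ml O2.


Power per kg = VO2 * 20.1 / 60
Power per kg = 34.7 * 20.1 / 60 = 11.6245 W/kg
Cost = power_per_kg / speed
Cost = 11.6245 / 0.89
Cost = 13.0612


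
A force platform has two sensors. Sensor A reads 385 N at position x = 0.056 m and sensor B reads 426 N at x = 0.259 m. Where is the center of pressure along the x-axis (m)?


COP_x = (F1*x1 + F2*x2) / (F1 + F2)
COP_x = (385*0.056 + 426*0.259) / (385 + 426)
Numerator = 131.8940
Denominator = 811
COP_x = 0.1626


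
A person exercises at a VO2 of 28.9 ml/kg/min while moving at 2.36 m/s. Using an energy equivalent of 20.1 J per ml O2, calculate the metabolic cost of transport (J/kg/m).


Power per kg = VO2 * 20.1 / 60
Power per kg = 28.9 * 20.1 / 60 = 9.6815 W/kg
Cost = power_per_kg / speed
Cost = 9.6815 / 2.36
Cost = 4.1023


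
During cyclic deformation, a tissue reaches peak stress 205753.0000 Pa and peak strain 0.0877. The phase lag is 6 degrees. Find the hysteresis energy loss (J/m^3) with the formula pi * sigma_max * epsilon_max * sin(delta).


E_loss = pi * sigma_max * epsilon_max * sin(delta)
delta = 6 deg = 0.1047 rad
sin(delta) = 0.1045
E_loss = pi * 205753.0000 * 0.0877 * 0.1045
E_loss = 5925.5710


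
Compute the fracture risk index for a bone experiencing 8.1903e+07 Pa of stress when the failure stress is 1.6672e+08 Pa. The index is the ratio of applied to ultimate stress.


FRI = applied / ultimate
FRI = 8.1903e+07 / 1.6672e+08
FRI = 0.4913


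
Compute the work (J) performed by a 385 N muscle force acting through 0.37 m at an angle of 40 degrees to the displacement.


W = F * d * cos(theta)
theta = 40 deg = 0.6981 rad
cos(theta) = 0.7660
W = 385 * 0.37 * 0.7660
W = 109.1230


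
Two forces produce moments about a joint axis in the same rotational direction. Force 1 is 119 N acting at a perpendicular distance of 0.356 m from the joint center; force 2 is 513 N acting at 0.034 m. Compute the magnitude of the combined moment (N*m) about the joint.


M = F1 * d1 + F2 * d2
M = 119 * 0.356 + 513 * 0.034
M = 42.3640 + 17.4420
M = 59.8060


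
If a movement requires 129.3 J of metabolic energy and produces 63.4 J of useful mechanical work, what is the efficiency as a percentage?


eta = (W_mech / E_meta) * 100
eta = (63.4 / 129.3) * 100
ratio = 0.4903
eta = 49.0333


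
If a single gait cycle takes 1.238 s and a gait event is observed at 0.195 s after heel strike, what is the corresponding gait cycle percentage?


pct = (event_time / cycle_time) * 100
pct = (0.195 / 1.238) * 100
ratio = 0.1575
pct = 15.7512


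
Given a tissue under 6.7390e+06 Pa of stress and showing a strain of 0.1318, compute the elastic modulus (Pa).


E = stress / strain
E = 6.7390e+06 / 0.1318
E = 5.1131e+07


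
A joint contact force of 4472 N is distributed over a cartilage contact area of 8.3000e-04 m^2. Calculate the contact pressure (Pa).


P = F / A
P = 4472 / 8.3000e-04
P = 5.3880e+06


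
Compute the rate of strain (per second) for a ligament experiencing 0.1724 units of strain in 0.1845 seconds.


strain_rate = delta_strain / delta_t
strain_rate = 0.1724 / 0.1845
strain_rate = 0.9344


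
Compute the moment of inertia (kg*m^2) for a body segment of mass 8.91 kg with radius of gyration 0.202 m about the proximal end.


I = m * k^2
I = 8.91 * 0.202^2
k^2 = 0.0408
I = 0.3636


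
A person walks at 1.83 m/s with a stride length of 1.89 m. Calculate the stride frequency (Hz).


f = v / stride_length
f = 1.83 / 1.89
f = 0.9683


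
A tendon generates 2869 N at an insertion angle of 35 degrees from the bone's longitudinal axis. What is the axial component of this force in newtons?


F_eff = F_tendon * cos(theta)
theta = 35 deg = 0.6109 rad
cos(theta) = 0.8192
F_eff = 2869 * 0.8192
F_eff = 2350.1472


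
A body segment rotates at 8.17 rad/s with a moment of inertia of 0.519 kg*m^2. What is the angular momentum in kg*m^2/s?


L = I * omega
L = 0.519 * 8.17
L = 4.2402


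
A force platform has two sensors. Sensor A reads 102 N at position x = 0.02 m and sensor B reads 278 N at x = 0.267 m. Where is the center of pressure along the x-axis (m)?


COP_x = (F1*x1 + F2*x2) / (F1 + F2)
COP_x = (102*0.02 + 278*0.267) / (102 + 278)
Numerator = 76.2660
Denominator = 380
COP_x = 0.2007


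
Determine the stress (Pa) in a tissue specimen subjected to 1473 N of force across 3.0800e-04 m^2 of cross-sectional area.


stress = F / A
stress = 1473 / 3.0800e-04
stress = 4.7825e+06


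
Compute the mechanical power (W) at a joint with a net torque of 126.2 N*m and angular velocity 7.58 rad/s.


P = M * omega
P = 126.2 * 7.58
P = 956.5960


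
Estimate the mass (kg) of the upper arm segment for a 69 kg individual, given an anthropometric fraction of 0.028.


m_segment = body_mass * fraction
m_segment = 69 * 0.028
m_segment = 1.9320


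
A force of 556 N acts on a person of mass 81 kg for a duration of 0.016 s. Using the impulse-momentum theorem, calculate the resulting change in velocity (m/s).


J = F * dt = 556 * 0.016 = 8.8960 N*s
delta_v = J / m
delta_v = 8.8960 / 81
delta_v = 0.1098


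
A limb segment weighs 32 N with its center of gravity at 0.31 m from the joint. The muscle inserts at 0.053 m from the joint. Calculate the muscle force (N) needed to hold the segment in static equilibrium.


F_muscle = W * d_load / d_muscle
F_muscle = 32 * 0.31 / 0.053
Numerator = 9.9200
F_muscle = 187.1698


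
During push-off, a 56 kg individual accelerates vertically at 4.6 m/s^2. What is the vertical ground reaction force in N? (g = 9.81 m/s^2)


GRF = m * (g + a)
GRF = 56 * (9.81 + 4.6)
GRF = 56 * 14.4100
GRF = 806.9600


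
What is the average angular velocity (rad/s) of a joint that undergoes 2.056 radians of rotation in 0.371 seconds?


omega = delta_theta / delta_t
omega = 2.056 / 0.371
omega = 5.5418


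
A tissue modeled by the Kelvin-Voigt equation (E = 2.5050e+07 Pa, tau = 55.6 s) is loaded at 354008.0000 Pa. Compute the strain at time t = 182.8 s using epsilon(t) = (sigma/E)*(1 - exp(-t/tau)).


epsilon(t) = (sigma/E) * (1 - exp(-t/tau))
sigma/E = 354008.0000 / 2.5050e+07 = 0.0141
exp(-t/tau) = exp(-182.8 / 55.6) = 0.0373
epsilon = 0.0141 * (1 - 0.0373)
epsilon = 0.0136


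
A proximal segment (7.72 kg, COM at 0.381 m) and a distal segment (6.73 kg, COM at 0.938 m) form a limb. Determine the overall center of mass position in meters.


COM = (m1*x1 + m2*x2) / (m1 + m2)
COM = (7.72*0.381 + 6.73*0.938) / (7.72 + 6.73)
Numerator = 9.2541
Denominator = 14.4500
COM = 0.6404


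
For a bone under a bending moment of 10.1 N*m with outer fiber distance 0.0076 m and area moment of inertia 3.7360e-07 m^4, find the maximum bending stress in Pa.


sigma = M * c / I
sigma = 10.1 * 0.0076 / 3.7360e-07
M * c = 0.0768
sigma = 205460.3854


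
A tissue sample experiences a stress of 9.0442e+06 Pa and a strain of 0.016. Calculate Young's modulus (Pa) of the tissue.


E = stress / strain
E = 9.0442e+06 / 0.016
E = 5.6526e+08


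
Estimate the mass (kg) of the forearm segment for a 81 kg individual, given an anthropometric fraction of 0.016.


m_segment = body_mass * fraction
m_segment = 81 * 0.016
m_segment = 1.2960


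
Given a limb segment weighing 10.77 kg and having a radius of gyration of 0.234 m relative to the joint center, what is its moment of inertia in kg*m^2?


I = m * k^2
I = 10.77 * 0.234^2
k^2 = 0.0548
I = 0.5897


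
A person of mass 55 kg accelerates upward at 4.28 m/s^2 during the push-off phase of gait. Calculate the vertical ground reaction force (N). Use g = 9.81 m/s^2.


GRF = m * (g + a)
GRF = 55 * (9.81 + 4.28)
GRF = 55 * 14.0900
GRF = 774.9500


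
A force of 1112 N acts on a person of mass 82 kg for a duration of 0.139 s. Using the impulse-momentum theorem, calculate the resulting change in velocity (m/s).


J = F * dt = 1112 * 0.139 = 154.5680 N*s
delta_v = J / m
delta_v = 154.5680 / 82
delta_v = 1.8850


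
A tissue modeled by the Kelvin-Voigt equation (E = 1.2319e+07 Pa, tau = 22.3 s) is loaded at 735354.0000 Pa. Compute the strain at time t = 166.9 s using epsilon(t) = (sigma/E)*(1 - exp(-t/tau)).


epsilon(t) = (sigma/E) * (1 - exp(-t/tau))
sigma/E = 735354.0000 / 1.2319e+07 = 0.0597
exp(-t/tau) = exp(-166.9 / 22.3) = 5.6183e-04
epsilon = 0.0597 * (1 - 5.6183e-04)
epsilon = 0.0597


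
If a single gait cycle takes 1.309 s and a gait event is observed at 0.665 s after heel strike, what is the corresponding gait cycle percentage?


pct = (event_time / cycle_time) * 100
pct = (0.665 / 1.309) * 100
ratio = 0.5080
pct = 50.8021


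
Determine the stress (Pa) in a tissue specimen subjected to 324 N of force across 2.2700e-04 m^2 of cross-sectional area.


stress = F / A
stress = 324 / 2.2700e-04
stress = 1.4273e+06


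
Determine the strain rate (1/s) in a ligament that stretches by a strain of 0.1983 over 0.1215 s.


strain_rate = delta_strain / delta_t
strain_rate = 0.1983 / 0.1215
strain_rate = 1.6321


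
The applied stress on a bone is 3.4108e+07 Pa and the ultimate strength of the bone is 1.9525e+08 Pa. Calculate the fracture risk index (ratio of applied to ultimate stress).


FRI = applied / ultimate
FRI = 3.4108e+07 / 1.9525e+08
FRI = 0.1747


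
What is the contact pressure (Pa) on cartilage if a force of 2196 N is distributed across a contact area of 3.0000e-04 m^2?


P = F / A
P = 2196 / 3.0000e-04
P = 7.3200e+06


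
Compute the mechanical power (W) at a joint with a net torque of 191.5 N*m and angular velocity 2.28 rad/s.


P = M * omega
P = 191.5 * 2.28
P = 436.6200


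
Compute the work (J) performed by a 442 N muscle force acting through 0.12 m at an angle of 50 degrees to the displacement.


W = F * d * cos(theta)
theta = 50 deg = 0.8727 rad
cos(theta) = 0.6428
W = 442 * 0.12 * 0.6428
W = 34.0935


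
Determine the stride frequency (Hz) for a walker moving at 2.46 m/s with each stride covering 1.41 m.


f = v / stride_length
f = 2.46 / 1.41
f = 1.7447


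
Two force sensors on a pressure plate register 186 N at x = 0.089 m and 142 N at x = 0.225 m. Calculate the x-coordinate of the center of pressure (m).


COP_x = (F1*x1 + F2*x2) / (F1 + F2)
COP_x = (186*0.089 + 142*0.225) / (186 + 142)
Numerator = 48.5040
Denominator = 328
COP_x = 0.1479


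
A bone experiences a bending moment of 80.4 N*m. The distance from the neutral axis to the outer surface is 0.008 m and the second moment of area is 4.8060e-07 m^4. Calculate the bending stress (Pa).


sigma = M * c / I
sigma = 80.4 * 0.008 / 4.8060e-07
M * c = 0.6432
sigma = 1.3383e+06


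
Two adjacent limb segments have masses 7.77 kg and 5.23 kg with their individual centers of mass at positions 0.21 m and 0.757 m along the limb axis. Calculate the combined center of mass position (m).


COM = (m1*x1 + m2*x2) / (m1 + m2)
COM = (7.77*0.21 + 5.23*0.757) / (7.77 + 5.23)
Numerator = 5.5908
Denominator = 13.0000
COM = 0.4301


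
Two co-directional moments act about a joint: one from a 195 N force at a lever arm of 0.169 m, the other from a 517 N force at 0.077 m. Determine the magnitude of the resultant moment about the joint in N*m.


M = F1 * d1 + F2 * d2
M = 195 * 0.169 + 517 * 0.077
M = 32.9550 + 39.8090
M = 72.7640


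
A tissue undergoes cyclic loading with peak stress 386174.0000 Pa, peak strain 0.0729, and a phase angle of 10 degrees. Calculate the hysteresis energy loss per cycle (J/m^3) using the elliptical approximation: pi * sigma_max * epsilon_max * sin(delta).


E_loss = pi * sigma_max * epsilon_max * sin(delta)
delta = 10 deg = 0.1745 rad
sin(delta) = 0.1736
E_loss = pi * 386174.0000 * 0.0729 * 0.1736
E_loss = 15357.8585


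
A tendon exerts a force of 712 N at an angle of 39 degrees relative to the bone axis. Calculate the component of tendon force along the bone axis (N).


F_eff = F_tendon * cos(theta)
theta = 39 deg = 0.6807 rad
cos(theta) = 0.7771
F_eff = 712 * 0.7771
F_eff = 553.3279


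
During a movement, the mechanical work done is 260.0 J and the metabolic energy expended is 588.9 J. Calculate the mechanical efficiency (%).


eta = (W_mech / E_meta) * 100
eta = (260.0 / 588.9) * 100
ratio = 0.4415
eta = 44.1501


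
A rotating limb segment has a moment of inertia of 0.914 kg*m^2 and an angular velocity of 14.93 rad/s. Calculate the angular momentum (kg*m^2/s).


L = I * omega
L = 0.914 * 14.93
L = 13.6460


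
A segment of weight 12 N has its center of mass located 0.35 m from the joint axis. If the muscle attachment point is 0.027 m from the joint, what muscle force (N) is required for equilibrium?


F_muscle = W * d_load / d_muscle
F_muscle = 12 * 0.35 / 0.027
Numerator = 4.2000
F_muscle = 155.5556


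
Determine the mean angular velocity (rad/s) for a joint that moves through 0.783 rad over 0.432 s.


omega = delta_theta / delta_t
omega = 0.783 / 0.432
omega = 1.8125


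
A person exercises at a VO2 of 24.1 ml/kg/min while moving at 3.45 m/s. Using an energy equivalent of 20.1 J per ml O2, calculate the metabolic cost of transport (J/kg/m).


Power per kg = VO2 * 20.1 / 60
Power per kg = 24.1 * 20.1 / 60 = 8.0735 W/kg
Cost = power_per_kg / speed
Cost = 8.0735 / 3.45
Cost = 2.3401


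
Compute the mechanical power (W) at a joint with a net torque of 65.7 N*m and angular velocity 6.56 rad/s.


P = M * omega
P = 65.7 * 6.56
P = 430.9920


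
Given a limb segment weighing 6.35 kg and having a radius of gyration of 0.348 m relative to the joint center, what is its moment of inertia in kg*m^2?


I = m * k^2
I = 6.35 * 0.348^2
k^2 = 0.1211
I = 0.7690


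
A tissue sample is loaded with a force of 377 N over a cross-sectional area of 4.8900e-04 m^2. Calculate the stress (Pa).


stress = F / A
stress = 377 / 4.8900e-04
stress = 770961.1452


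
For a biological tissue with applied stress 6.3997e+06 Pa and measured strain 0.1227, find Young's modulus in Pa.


E = stress / strain
E = 6.3997e+06 / 0.1227
E = 5.2157e+07


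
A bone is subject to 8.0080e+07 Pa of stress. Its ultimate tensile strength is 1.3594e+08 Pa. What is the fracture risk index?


FRI = applied / ultimate
FRI = 8.0080e+07 / 1.3594e+08
FRI = 0.5891


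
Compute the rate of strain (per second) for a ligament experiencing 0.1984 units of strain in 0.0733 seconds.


strain_rate = delta_strain / delta_t
strain_rate = 0.1984 / 0.0733
strain_rate = 2.7067


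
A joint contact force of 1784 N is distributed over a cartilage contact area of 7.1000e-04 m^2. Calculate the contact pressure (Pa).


P = F / A
P = 1784 / 7.1000e-04
P = 2.5127e+06


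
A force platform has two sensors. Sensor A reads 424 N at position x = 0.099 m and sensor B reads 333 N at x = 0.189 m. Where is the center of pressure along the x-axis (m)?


COP_x = (F1*x1 + F2*x2) / (F1 + F2)
COP_x = (424*0.099 + 333*0.189) / (424 + 333)
Numerator = 104.9130
Denominator = 757
COP_x = 0.1386


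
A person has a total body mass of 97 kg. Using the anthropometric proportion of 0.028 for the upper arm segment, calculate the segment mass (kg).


m_segment = body_mass * fraction
m_segment = 97 * 0.028
m_segment = 2.7160


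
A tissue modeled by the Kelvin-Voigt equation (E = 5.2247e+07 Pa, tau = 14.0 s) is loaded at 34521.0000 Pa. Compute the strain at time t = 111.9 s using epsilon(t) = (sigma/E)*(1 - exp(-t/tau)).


epsilon(t) = (sigma/E) * (1 - exp(-t/tau))
sigma/E = 34521.0000 / 5.2247e+07 = 6.6073e-04
exp(-t/tau) = exp(-111.9 / 14.0) = 3.3787e-04
epsilon = 6.6073e-04 * (1 - 3.3787e-04)
epsilon = 6.6050e-04


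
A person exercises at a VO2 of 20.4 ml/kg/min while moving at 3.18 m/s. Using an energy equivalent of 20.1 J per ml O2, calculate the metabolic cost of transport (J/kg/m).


Power per kg = VO2 * 20.1 / 60
Power per kg = 20.4 * 20.1 / 60 = 6.8340 W/kg
Cost = power_per_kg / speed
Cost = 6.8340 / 3.18
Cost = 2.1491


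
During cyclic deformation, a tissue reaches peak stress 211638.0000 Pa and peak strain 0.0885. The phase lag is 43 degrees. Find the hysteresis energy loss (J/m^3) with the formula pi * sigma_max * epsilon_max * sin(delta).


E_loss = pi * sigma_max * epsilon_max * sin(delta)
delta = 43 deg = 0.7505 rad
sin(delta) = 0.6820
E_loss = pi * 211638.0000 * 0.0885 * 0.6820
E_loss = 40130.0890


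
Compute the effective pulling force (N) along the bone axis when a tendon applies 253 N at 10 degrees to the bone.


F_eff = F_tendon * cos(theta)
theta = 10 deg = 0.1745 rad
cos(theta) = 0.9848
F_eff = 253 * 0.9848
F_eff = 249.1564


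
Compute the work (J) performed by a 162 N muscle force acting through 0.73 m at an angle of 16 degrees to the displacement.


W = F * d * cos(theta)
theta = 16 deg = 0.2793 rad
cos(theta) = 0.9613
W = 162 * 0.73 * 0.9613
W = 113.6788


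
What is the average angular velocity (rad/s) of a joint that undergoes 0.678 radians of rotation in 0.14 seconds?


omega = delta_theta / delta_t
omega = 0.678 / 0.14
omega = 4.8429


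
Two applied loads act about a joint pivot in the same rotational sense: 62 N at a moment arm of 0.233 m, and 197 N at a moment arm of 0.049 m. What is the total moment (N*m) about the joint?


M = F1 * d1 + F2 * d2
M = 62 * 0.233 + 197 * 0.049
M = 14.4460 + 9.6530
M = 24.0990


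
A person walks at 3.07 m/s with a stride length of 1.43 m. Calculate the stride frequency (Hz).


f = v / stride_length
f = 3.07 / 1.43
f = 2.1469


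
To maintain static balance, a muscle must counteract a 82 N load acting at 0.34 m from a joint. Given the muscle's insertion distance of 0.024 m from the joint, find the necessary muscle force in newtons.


F_muscle = W * d_load / d_muscle
F_muscle = 82 * 0.34 / 0.024
Numerator = 27.8800
F_muscle = 1161.6667


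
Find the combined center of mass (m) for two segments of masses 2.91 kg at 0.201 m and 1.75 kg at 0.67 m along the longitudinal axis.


COM = (m1*x1 + m2*x2) / (m1 + m2)
COM = (2.91*0.201 + 1.75*0.67) / (2.91 + 1.75)
Numerator = 1.7574
Denominator = 4.6600
COM = 0.3771


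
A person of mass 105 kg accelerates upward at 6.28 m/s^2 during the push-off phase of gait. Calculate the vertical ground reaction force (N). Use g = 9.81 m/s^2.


GRF = m * (g + a)
GRF = 105 * (9.81 + 6.28)
GRF = 105 * 16.0900
GRF = 1689.4500


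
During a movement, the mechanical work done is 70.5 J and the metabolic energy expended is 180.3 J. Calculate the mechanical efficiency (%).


eta = (W_mech / E_meta) * 100
eta = (70.5 / 180.3) * 100
ratio = 0.3910
eta = 39.1015


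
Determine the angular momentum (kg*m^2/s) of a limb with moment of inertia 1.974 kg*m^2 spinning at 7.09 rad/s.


L = I * omega
L = 1.974 * 7.09
L = 13.9957


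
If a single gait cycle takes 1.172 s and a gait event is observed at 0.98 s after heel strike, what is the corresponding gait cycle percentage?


pct = (event_time / cycle_time) * 100
pct = (0.98 / 1.172) * 100
ratio = 0.8362
pct = 83.6177


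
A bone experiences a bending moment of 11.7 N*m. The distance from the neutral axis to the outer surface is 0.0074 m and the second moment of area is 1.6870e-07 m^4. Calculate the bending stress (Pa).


sigma = M * c / I
sigma = 11.7 * 0.0074 / 1.6870e-07
M * c = 0.0866
sigma = 513218.7315


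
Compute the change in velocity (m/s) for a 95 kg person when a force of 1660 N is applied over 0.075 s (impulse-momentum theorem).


J = F * dt = 1660 * 0.075 = 124.5000 N*s
delta_v = J / m
delta_v = 124.5000 / 95
delta_v = 1.3105


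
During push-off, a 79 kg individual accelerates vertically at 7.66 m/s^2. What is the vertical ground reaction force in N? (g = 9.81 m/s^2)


GRF = m * (g + a)
GRF = 79 * (9.81 + 7.66)
GRF = 79 * 17.4700
GRF = 1380.1300


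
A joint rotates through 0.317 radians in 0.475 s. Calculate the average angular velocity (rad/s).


omega = delta_theta / delta_t
omega = 0.317 / 0.475
omega = 0.6674


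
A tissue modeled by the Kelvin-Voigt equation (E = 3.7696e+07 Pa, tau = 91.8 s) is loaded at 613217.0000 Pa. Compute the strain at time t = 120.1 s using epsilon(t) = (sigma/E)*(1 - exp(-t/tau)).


epsilon(t) = (sigma/E) * (1 - exp(-t/tau))
sigma/E = 613217.0000 / 3.7696e+07 = 0.0163
exp(-t/tau) = exp(-120.1 / 91.8) = 0.2703
epsilon = 0.0163 * (1 - 0.2703)
epsilon = 0.0119


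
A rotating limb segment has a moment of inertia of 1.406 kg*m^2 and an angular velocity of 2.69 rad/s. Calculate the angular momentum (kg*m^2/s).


L = I * omega
L = 1.406 * 2.69
L = 3.7821


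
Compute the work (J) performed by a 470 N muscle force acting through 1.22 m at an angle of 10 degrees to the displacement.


W = F * d * cos(theta)
theta = 10 deg = 0.1745 rad
cos(theta) = 0.9848
W = 470 * 1.22 * 0.9848
W = 564.6888


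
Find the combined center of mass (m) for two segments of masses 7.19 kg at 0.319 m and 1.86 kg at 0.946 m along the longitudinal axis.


COM = (m1*x1 + m2*x2) / (m1 + m2)
COM = (7.19*0.319 + 1.86*0.946) / (7.19 + 1.86)
Numerator = 4.0532
Denominator = 9.0500
COM = 0.4479


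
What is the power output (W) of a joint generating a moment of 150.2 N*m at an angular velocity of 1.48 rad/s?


P = M * omega
P = 150.2 * 1.48
P = 222.2960
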